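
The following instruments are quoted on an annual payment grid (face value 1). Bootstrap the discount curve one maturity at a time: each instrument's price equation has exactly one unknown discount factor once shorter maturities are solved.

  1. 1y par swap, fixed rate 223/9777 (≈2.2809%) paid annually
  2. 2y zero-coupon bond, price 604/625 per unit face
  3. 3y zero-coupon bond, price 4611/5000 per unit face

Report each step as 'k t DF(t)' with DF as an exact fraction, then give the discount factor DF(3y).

step 1 [1y] swap r/1=223/9777: DF=(1 − 223/9777·(0))/(1+223/9777) = 9777/10000 ≈ 0.977700
step 2 [2y] zero: DF = P = 604/625 ≈ 0.966400
step 3 [3y] zero: DF = P = 4611/5000 ≈ 0.922200

1 1 9777/10000
2 2 604/625
3 3 4611/5000
DF(3y) = 4611/5000 ≈ 0.922200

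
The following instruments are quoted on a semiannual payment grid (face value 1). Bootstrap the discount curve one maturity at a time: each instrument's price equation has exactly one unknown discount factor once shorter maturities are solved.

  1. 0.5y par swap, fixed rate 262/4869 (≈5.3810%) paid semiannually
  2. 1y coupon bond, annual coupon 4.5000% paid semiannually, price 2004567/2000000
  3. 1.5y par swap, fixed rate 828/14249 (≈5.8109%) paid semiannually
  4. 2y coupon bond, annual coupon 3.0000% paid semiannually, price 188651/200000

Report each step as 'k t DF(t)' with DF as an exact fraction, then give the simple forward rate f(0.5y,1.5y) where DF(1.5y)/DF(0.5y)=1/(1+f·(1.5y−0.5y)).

1 1/2 4869/5000
2 1 2397/2500
3 3/2 2293/2500
4 2 1109/1250
f(0.5y,1.5y) = ((4869/5000)/(2293/2500) − 1)/(1) = 283/4586 ≈ 6.1710%

step 1 [0.5y] swap r/2=131/4869: DF=(1 − 131/4869·(0))/(1+131/4869) = 4869/5000 ≈ 0.973800
step 2 [1y] bond c/2=9/400: DF=(2004567/2000000 − 9/400·(0.973800))/(1+9/400) = 2397/2500 ≈ 0.958800
step 3 [1.5y] swap r/2=414/14249: DF=(1 − 414/14249·(0.973800+0.958800))/(1+414/14249) = 2293/2500 ≈ 0.917200
step 4 [2y] bond c/2=3/200: DF=(188651/200000 − 3/200·(0.973800+0.958800+0.917200))/(1+3/200) = 1109/1250 ≈ 0.887200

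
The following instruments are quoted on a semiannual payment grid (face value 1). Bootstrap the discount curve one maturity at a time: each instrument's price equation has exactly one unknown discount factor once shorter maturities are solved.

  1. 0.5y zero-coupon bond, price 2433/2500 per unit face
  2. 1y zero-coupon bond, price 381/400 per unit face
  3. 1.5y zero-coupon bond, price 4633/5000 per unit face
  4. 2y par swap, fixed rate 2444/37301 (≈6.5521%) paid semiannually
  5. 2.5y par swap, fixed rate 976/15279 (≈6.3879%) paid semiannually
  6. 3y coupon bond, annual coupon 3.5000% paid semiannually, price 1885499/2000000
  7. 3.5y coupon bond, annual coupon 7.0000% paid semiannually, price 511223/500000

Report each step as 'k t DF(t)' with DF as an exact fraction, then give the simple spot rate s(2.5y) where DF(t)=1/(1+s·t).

1 1/2 2433/2500
2 1 381/400
3 3/2 4633/5000
4 2 4389/5000
5 5/2 1067/1250
6 3 8477/10000
7 7/2 4021/5000
s(2.5y) = (1/(1067/1250) − 1)/(5/2) = 366/5335 ≈ 6.8604%

step 1 [0.5y] zero: DF = P = 2433/2500 ≈ 0.973200
step 2 [1y] zero: DF = P = 381/400 ≈ 0.952500
step 3 [1.5y] zero: DF = P = 4633/5000 ≈ 0.926600
step 4 [2y] swap r/2=1222/37301: DF=(1 − 1222/37301·(0.973200+0.952500+0.926600))/(1+1222/37301) = 4389/5000 ≈ 0.877800
step 5 [2.5y] swap r/2=488/15279: DF=(1 − 488/15279·(0.973200+0.952500+0.926600+0.877800))/(1+488/15279) = 1067/1250 ≈ 0.853600
step 6 [3y] bond c/2=7/400: DF=(1885499/2000000 − 7/400·(0.973200+0.952500+0.926600+0.877800+0.853600))/(1+7/400) = 8477/10000 ≈ 0.847700
step 7 [3.5y] bond c/2=7/200: DF=(511223/500000 − 7/200·(0.973200+0.952500+0.926600+0.877800+0.853600+0.847700))/(1+7/200) = 4021/5000 ≈ 0.804200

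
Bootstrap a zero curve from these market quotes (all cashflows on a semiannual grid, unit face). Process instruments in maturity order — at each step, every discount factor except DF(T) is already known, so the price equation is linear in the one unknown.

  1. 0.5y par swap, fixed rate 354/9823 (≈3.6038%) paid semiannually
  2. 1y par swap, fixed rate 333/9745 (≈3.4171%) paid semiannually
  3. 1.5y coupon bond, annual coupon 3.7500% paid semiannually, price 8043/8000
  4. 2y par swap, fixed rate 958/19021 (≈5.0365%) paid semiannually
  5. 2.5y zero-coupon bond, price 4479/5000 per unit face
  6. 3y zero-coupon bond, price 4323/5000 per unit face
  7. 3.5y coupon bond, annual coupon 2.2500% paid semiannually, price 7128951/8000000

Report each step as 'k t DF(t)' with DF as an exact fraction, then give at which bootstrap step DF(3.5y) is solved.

1 1/2 9823/10000
2 1 9667/10000
3 3/2 951/1000
4 2 4521/5000
5 5/2 4479/5000
6 3 4323/5000
7 7/2 8193/10000
DF(3.5y) is solved at step 7

step 1 [0.5y] swap r/2=177/9823: DF=(1 − 177/9823·(0))/(1+177/9823) = 9823/10000 ≈ 0.982300
step 2 [1y] swap r/2=333/19490: DF=(1 − 333/19490·(0.982300))/(1+333/19490) = 9667/10000 ≈ 0.966700
step 3 [1.5y] bond c/2=3/160: DF=(8043/8000 − 3/160·(0.982300+0.966700))/(1+3/160) = 951/1000 ≈ 0.951000
step 4 [2y] swap r/2=479/19021: DF=(1 − 479/19021·(0.982300+0.966700+0.951000))/(1+479/19021) = 4521/5000 ≈ 0.904200
step 5 [2.5y] zero: DF = P = 4479/5000 ≈ 0.895800
step 6 [3y] zero: DF = P = 4323/5000 ≈ 0.864600
step 7 [3.5y] bond c/2=9/800: DF=(7128951/8000000 − 9/800·(0.982300+0.966700+0.951000+0.904200+0.895800+0.864600))/(1+9/800) = 8193/10000 ≈ 0.819300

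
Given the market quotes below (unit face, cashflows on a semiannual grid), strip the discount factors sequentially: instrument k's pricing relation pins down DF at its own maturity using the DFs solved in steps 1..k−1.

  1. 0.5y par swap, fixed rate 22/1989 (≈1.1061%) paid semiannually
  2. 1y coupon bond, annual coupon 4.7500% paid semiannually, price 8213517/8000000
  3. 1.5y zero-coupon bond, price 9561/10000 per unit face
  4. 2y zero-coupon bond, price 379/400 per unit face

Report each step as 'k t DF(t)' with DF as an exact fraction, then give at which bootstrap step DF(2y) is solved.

step 1 [0.5y] swap r/2=11/1989: DF=(1 − 11/1989·(0))/(1+11/1989) = 1989/2000 ≈ 0.994500
step 2 [1y] bond c/2=19/800: DF=(8213517/8000000 − 19/800·(0.994500))/(1+19/800) = 4899/5000 ≈ 0.979800
step 3 [1.5y] zero: DF = P = 9561/10000 ≈ 0.956100
step 4 [2y] zero: DF = P = 379/400 ≈ 0.947500

1 1/2 1989/2000
2 1 4899/5000
3 3/2 9561/10000
4 2 379/400
DF(2y) is solved at step 4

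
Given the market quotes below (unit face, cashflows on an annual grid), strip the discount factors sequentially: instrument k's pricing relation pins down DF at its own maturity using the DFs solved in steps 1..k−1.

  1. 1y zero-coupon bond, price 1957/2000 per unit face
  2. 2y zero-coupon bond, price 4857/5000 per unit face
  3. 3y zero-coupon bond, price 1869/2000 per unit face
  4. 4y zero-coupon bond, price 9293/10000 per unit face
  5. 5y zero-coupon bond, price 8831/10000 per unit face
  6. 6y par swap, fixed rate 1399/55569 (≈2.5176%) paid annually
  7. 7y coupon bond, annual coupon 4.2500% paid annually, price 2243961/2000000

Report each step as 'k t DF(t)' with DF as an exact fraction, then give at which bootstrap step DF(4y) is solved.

1 1 1957/2000
2 2 4857/5000
3 3 1869/2000
4 4 9293/10000
5 5 8831/10000
6 6 8601/10000
7 7 8497/10000
DF(4y) is solved at step 4

step 1 [1y] zero: DF = P = 1957/2000 ≈ 0.978500
step 2 [2y] zero: DF = P = 4857/5000 ≈ 0.971400
step 3 [3y] zero: DF = P = 1869/2000 ≈ 0.934500
step 4 [4y] zero: DF = P = 9293/10000 ≈ 0.929300
step 5 [5y] zero: DF = P = 8831/10000 ≈ 0.883100
step 6 [6y] swap r/1=1399/55569: DF=(1 − 1399/55569·(0.978500+0.971400+0.934500+0.929300+0.883100))/(1+1399/55569) = 8601/10000 ≈ 0.860100
step 7 [7y] bond c/1=17/400: DF=(2243961/2000000 − 17/400·(0.978500+0.971400+0.934500+0.929300+0.883100+0.860100))/(1+17/400) = 8497/10000 ≈ 0.849700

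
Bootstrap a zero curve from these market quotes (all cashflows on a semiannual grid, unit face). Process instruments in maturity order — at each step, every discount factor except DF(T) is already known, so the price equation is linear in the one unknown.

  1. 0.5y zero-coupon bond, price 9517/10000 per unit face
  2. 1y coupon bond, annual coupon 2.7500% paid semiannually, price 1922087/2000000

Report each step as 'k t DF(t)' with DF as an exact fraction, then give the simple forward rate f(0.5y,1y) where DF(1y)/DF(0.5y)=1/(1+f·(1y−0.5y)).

1 1/2 9517/10000
2 1 9351/10000
f(0.5y,1y) = ((9517/10000)/(9351/10000) − 1)/(1/2) = 332/9351 ≈ 3.5504%

step 1 [0.5y] zero: DF = P = 9517/10000 ≈ 0.951700
step 2 [1y] bond c/2=11/800: DF=(1922087/2000000 − 11/800·(0.951700))/(1+11/800) = 9351/10000 ≈ 0.935100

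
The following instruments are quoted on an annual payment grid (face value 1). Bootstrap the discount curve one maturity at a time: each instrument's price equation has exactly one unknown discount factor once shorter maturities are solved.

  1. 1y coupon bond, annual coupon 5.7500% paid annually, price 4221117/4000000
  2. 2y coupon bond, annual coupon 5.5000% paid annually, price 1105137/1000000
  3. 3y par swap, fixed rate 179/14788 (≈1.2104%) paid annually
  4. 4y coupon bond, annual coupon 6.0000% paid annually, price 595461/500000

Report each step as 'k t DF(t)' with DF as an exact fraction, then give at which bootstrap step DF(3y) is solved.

step 1 [1y] bond c/1=23/400: DF=(4221117/4000000 − 23/400·(0))/(1+23/400) = 9979/10000 ≈ 0.997900
step 2 [2y] bond c/1=11/200: DF=(1105137/1000000 − 11/200·(0.997900))/(1+11/200) = 1991/2000 ≈ 0.995500
step 3 [3y] swap r/1=179/14788: DF=(1 − 179/14788·(0.997900+0.995500))/(1+179/14788) = 4821/5000 ≈ 0.964200
step 4 [4y] bond c/1=3/50: DF=(595461/500000 − 3/50·(0.997900+0.995500+0.964200))/(1+3/50) = 9561/10000 ≈ 0.956100

1 1 9979/10000
2 2 1991/2000
3 3 4821/5000
4 4 9561/10000
DF(3y) is solved at step 3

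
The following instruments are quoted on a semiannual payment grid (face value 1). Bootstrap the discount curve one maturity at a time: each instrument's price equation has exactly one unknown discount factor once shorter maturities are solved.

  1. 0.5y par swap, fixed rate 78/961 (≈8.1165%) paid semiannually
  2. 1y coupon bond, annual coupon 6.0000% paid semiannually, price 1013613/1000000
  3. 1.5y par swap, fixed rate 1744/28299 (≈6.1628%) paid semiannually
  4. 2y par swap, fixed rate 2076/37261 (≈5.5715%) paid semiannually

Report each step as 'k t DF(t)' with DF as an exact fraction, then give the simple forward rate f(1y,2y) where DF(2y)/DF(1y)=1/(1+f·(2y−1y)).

1 1/2 961/1000
2 1 9561/10000
3 3/2 1141/1250
4 2 4481/5000
f(1y,2y) = ((9561/10000)/(4481/5000) − 1)/(1) = 599/8962 ≈ 6.6838%

step 1 [0.5y] swap r/2=39/961: DF=(1 − 39/961·(0))/(1+39/961) = 961/1000 ≈ 0.961000
step 2 [1y] bond c/2=3/100: DF=(1013613/1000000 − 3/100·(0.961000))/(1+3/100) = 9561/10000 ≈ 0.956100
step 3 [1.5y] swap r/2=872/28299: DF=(1 − 872/28299·(0.961000+0.956100))/(1+872/28299) = 1141/1250 ≈ 0.912800
step 4 [2y] swap r/2=1038/37261: DF=(1 − 1038/37261·(0.961000+0.956100+0.912800))/(1+1038/37261) = 4481/5000 ≈ 0.896200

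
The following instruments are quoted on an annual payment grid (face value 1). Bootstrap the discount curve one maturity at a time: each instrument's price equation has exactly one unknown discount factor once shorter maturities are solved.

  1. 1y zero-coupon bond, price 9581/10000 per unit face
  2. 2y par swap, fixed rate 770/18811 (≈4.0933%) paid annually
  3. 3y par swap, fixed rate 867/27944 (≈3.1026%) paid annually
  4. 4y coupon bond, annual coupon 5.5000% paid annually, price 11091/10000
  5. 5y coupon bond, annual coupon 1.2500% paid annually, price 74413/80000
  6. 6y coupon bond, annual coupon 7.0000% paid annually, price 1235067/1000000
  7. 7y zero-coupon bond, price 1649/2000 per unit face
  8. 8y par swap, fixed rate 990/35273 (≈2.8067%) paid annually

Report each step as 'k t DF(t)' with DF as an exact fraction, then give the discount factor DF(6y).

1 1 9581/10000
2 2 923/1000
3 3 9133/10000
4 4 566/625
5 5 873/1000
6 6 8551/10000
7 7 1649/2000
8 8 401/500
DF(6y) = 8551/10000 ≈ 0.855100

step 1 [1y] zero: DF = P = 9581/10000 ≈ 0.958100
step 2 [2y] swap r/1=770/18811: DF=(1 − 770/18811·(0.958100))/(1+770/18811) = 923/1000 ≈ 0.923000
step 3 [3y] swap r/1=867/27944: DF=(1 − 867/27944·(0.958100+0.923000))/(1+867/27944) = 9133/10000 ≈ 0.913300
step 4 [4y] bond c/1=11/200: DF=(11091/10000 − 11/200·(0.958100+0.923000+0.913300))/(1+11/200) = 566/625 ≈ 0.905600
step 5 [5y] bond c/1=1/80: DF=(74413/80000 − 1/80·(0.958100+0.923000+0.913300+0.905600))/(1+1/80) = 873/1000 ≈ 0.873000
step 6 [6y] bond c/1=7/100: DF=(1235067/1000000 − 7/100·(0.958100+0.923000+0.913300+0.905600+0.873000))/(1+7/100) = 8551/10000 ≈ 0.855100
step 7 [7y] zero: DF = P = 1649/2000 ≈ 0.824500
step 8 [8y] swap r/1=990/35273: DF=(1 − 990/35273·(0.958100+0.923000+0.913300+0.905600+0.873000+0.855100+0.824500))/(1+990/35273) = 401/500 ≈ 0.802000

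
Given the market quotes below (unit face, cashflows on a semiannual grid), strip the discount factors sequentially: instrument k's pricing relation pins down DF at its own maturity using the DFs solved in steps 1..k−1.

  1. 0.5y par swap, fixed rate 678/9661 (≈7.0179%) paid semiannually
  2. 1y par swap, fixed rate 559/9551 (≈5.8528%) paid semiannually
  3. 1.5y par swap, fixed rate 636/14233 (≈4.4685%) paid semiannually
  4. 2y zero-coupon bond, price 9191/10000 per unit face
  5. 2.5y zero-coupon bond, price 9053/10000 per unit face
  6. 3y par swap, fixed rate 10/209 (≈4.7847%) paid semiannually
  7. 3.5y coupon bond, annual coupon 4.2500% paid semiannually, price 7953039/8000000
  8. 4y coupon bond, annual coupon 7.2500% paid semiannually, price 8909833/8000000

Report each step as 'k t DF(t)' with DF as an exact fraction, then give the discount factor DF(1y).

1 1/2 9661/10000
2 1 9441/10000
3 3/2 2341/2500
4 2 9191/10000
5 5/2 9053/10000
6 3 347/400
7 7/2 4291/5000
8 4 851/1000
DF(1y) = 9441/10000 ≈ 0.944100

step 1 [0.5y] swap r/2=339/9661: DF=(1 − 339/9661·(0))/(1+339/9661) = 9661/10000 ≈ 0.966100
step 2 [1y] swap r/2=559/19102: DF=(1 − 559/19102·(0.966100))/(1+559/19102) = 9441/10000 ≈ 0.944100
step 3 [1.5y] swap r/2=318/14233: DF=(1 − 318/14233·(0.966100+0.944100))/(1+318/14233) = 2341/2500 ≈ 0.936400
step 4 [2y] zero: DF = P = 9191/10000 ≈ 0.919100
step 5 [2.5y] zero: DF = P = 9053/10000 ≈ 0.905300
step 6 [3y] swap r/2=5/209: DF=(1 − 5/209·(0.966100+0.944100+0.936400+0.919100+0.905300))/(1+5/209) = 347/400 ≈ 0.867500
step 7 [3.5y] bond c/2=17/800: DF=(7953039/8000000 − 17/800·(0.966100+0.944100+0.936400+0.919100+0.905300+0.867500))/(1+17/800) = 4291/5000 ≈ 0.858200
step 8 [4y] bond c/2=29/800: DF=(8909833/8000000 − 29/800·(0.966100+0.944100+0.936400+0.919100+0.905300+0.867500+0.858200))/(1+29/800) = 851/1000 ≈ 0.851000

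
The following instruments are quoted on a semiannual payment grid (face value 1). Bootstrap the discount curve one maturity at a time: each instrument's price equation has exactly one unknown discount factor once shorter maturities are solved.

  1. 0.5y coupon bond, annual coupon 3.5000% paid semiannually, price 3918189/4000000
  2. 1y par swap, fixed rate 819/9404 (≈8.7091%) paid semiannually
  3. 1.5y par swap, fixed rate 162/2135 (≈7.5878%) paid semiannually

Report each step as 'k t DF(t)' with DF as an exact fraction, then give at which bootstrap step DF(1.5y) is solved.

step 1 [0.5y] bond c/2=7/400: DF=(3918189/4000000 − 7/400·(0))/(1+7/400) = 9627/10000 ≈ 0.962700
step 2 [1y] swap r/2=819/18808: DF=(1 − 819/18808·(0.962700))/(1+819/18808) = 9181/10000 ≈ 0.918100
step 3 [1.5y] swap r/2=81/2135: DF=(1 − 81/2135·(0.962700+0.918100))/(1+81/2135) = 8947/10000 ≈ 0.894700

1 1/2 9627/10000
2 1 9181/10000
3 3/2 8947/10000
DF(1.5y) is solved at step 3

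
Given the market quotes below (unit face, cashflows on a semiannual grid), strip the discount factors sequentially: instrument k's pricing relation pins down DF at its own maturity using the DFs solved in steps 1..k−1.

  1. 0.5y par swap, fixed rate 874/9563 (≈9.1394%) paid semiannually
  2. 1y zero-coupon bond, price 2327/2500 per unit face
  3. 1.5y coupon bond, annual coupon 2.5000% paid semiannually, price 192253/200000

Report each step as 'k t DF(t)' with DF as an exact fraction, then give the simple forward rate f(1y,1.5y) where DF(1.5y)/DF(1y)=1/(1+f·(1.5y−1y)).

1 1/2 9563/10000
2 1 2327/2500
3 3/2 9261/10000
f(1y,1.5y) = ((2327/2500)/(9261/10000) − 1)/(1/2) = 94/9261 ≈ 1.0150%

step 1 [0.5y] swap r/2=437/9563: DF=(1 − 437/9563·(0))/(1+437/9563) = 9563/10000 ≈ 0.956300
step 2 [1y] zero: DF = P = 2327/2500 ≈ 0.930800
step 3 [1.5y] bond c/2=1/80: DF=(192253/200000 − 1/80·(0.956300+0.930800))/(1+1/80) = 9261/10000 ≈ 0.926100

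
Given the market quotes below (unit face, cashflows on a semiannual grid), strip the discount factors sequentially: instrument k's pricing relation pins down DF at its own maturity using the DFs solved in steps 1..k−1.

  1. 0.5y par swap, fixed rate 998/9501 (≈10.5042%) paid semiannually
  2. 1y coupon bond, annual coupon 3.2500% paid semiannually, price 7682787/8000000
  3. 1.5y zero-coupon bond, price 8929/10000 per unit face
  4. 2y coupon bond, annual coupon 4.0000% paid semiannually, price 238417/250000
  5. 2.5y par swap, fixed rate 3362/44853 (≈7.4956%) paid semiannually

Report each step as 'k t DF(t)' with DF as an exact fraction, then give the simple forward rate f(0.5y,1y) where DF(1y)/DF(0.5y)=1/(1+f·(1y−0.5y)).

step 1 [0.5y] swap r/2=499/9501: DF=(1 − 499/9501·(0))/(1+499/9501) = 9501/10000 ≈ 0.950100
step 2 [1y] bond c/2=13/800: DF=(7682787/8000000 − 13/800·(0.950100))/(1+13/800) = 4649/5000 ≈ 0.929800
step 3 [1.5y] zero: DF = P = 8929/10000 ≈ 0.892900
step 4 [2y] bond c/2=1/50: DF=(238417/250000 − 1/50·(0.950100+0.929800+0.892900))/(1+1/50) = 4403/5000 ≈ 0.880600
step 5 [2.5y] swap r/2=1681/44853: DF=(1 − 1681/44853·(0.950100+0.929800+0.892900+0.880600))/(1+1681/44853) = 8319/10000 ≈ 0.831900

1 1/2 9501/10000
2 1 4649/5000
3 3/2 8929/10000
4 2 4403/5000
5 5/2 8319/10000
f(0.5y,1y) = ((9501/10000)/(4649/5000) − 1)/(1/2) = 203/4649 ≈ 4.3665%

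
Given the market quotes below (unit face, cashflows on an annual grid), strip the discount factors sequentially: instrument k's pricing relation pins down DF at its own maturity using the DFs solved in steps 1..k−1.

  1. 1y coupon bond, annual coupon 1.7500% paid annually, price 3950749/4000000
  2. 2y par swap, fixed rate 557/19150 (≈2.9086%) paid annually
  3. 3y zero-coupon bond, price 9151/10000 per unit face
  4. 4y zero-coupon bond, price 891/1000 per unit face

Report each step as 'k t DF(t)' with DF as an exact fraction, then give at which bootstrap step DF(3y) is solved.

1 1 9707/10000
2 2 9443/10000
3 3 9151/10000
4 4 891/1000
DF(3y) is solved at step 3

step 1 [1y] bond c/1=7/400: DF=(3950749/4000000 − 7/400·(0))/(1+7/400) = 9707/10000 ≈ 0.970700
step 2 [2y] swap r/1=557/19150: DF=(1 − 557/19150·(0.970700))/(1+557/19150) = 9443/10000 ≈ 0.944300
step 3 [3y] zero: DF = P = 9151/10000 ≈ 0.915100
step 4 [4y] zero: DF = P = 891/1000 ≈ 0.891000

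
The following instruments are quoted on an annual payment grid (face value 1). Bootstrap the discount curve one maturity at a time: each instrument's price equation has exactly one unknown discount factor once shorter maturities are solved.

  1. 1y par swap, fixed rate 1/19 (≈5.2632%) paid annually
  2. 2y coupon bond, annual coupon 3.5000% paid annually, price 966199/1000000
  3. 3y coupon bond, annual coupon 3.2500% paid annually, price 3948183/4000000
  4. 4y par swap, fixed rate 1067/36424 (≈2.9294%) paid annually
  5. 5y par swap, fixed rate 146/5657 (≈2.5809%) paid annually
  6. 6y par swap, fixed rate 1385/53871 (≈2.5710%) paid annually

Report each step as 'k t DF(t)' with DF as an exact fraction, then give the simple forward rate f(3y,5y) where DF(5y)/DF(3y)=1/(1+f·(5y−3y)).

1 1 19/20
2 2 4507/5000
3 3 8977/10000
4 4 8933/10000
5 5 552/625
6 6 1723/2000
f(3y,5y) = ((8977/10000)/(552/625) − 1)/(2) = 145/17664 ≈ 0.8209%

step 1 [1y] swap r/1=1/19: DF=(1 − 1/19·(0))/(1+1/19) = 19/20 ≈ 0.950000
step 2 [2y] bond c/1=7/200: DF=(966199/1000000 − 7/200·(0.950000))/(1+7/200) = 4507/5000 ≈ 0.901400
step 3 [3y] bond c/1=13/400: DF=(3948183/4000000 − 13/400·(0.950000+0.901400))/(1+13/400) = 8977/10000 ≈ 0.897700
step 4 [4y] swap r/1=1067/36424: DF=(1 − 1067/36424·(0.950000+0.901400+0.897700))/(1+1067/36424) = 8933/10000 ≈ 0.893300
step 5 [5y] swap r/1=146/5657: DF=(1 − 146/5657·(0.950000+0.901400+0.897700+0.893300))/(1+146/5657) = 552/625 ≈ 0.883200
step 6 [6y] swap r/1=1385/53871: DF=(1 − 1385/53871·(0.950000+0.901400+0.897700+0.893300+0.883200))/(1+1385/53871) = 1723/2000 ≈ 0.861500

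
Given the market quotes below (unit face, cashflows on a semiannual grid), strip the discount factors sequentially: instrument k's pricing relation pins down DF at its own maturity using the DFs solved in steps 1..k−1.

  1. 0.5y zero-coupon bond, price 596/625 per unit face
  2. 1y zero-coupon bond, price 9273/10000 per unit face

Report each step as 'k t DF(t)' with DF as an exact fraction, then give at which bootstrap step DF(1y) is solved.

step 1 [0.5y] zero: DF = P = 596/625 ≈ 0.953600
step 2 [1y] zero: DF = P = 9273/10000 ≈ 0.927300

1 1/2 596/625
2 1 9273/10000
DF(1y) is solved at step 2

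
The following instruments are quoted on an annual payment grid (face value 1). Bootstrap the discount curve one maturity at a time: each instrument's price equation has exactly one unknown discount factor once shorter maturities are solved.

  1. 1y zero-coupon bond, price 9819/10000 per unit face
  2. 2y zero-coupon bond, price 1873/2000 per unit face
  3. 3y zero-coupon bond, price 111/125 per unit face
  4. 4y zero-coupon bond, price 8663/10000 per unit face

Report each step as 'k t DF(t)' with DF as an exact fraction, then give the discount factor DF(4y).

step 1 [1y] zero: DF = P = 9819/10000 ≈ 0.981900
step 2 [2y] zero: DF = P = 1873/2000 ≈ 0.936500
step 3 [3y] zero: DF = P = 111/125 ≈ 0.888000
step 4 [4y] zero: DF = P = 8663/10000 ≈ 0.866300

1 1 9819/10000
2 2 1873/2000
3 3 111/125
4 4 8663/10000
DF(4y) = 8663/10000 ≈ 0.866300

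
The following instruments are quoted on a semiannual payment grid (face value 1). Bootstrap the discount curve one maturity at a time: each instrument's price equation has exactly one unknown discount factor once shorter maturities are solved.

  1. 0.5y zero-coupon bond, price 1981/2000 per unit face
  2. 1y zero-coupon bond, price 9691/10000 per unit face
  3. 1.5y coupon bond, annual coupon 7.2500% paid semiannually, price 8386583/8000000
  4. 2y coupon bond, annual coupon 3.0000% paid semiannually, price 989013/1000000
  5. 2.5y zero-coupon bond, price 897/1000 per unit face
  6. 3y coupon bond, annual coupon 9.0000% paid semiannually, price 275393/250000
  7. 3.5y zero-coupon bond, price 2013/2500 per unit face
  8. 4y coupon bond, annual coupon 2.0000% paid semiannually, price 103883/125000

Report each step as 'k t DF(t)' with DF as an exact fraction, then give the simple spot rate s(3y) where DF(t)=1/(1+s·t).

step 1 [0.5y] zero: DF = P = 1981/2000 ≈ 0.990500
step 2 [1y] zero: DF = P = 9691/10000 ≈ 0.969100
step 3 [1.5y] bond c/2=29/800: DF=(8386583/8000000 − 29/800·(0.990500+0.969100))/(1+29/800) = 9431/10000 ≈ 0.943100
step 4 [2y] bond c/2=3/200: DF=(989013/1000000 − 3/200·(0.990500+0.969100+0.943100))/(1+3/200) = 1863/2000 ≈ 0.931500
step 5 [2.5y] zero: DF = P = 897/1000 ≈ 0.897000
step 6 [3y] bond c/2=9/200: DF=(275393/250000 − 9/200·(0.990500+0.969100+0.943100+0.931500+0.897000))/(1+9/200) = 1063/1250 ≈ 0.850400
step 7 [3.5y] zero: DF = P = 2013/2500 ≈ 0.805200
step 8 [4y] bond c/2=1/100: DF=(103883/125000 − 1/100·(0.990500+0.969100+0.943100+0.931500+0.897000+0.850400+0.805200))/(1+1/100) = 1899/2500 ≈ 0.759600

1 1/2 1981/2000
2 1 9691/10000
3 3/2 9431/10000
4 2 1863/2000
5 5/2 897/1000
6 3 1063/1250
7 7/2 2013/2500
8 4 1899/2500
s(3y) = (1/(1063/1250) − 1)/(3) = 187/3189 ≈ 5.8639%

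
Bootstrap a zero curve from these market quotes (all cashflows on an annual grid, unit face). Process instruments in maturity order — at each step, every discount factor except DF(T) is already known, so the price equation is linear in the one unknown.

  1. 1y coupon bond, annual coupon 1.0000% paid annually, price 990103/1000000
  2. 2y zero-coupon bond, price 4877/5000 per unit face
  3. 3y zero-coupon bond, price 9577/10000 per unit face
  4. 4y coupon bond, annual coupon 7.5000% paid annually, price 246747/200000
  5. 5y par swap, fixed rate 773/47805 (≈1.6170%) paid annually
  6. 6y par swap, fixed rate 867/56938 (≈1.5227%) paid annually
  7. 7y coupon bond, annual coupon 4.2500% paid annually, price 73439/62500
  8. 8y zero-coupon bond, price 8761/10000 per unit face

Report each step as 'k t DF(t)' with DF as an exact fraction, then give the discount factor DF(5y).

1 1 9803/10000
2 2 4877/5000
3 3 9577/10000
4 4 2361/2500
5 5 9227/10000
6 6 9133/10000
7 7 179/200
8 8 8761/10000
DF(5y) = 9227/10000 ≈ 0.922700

step 1 [1y] bond c/1=1/100: DF=(990103/1000000 − 1/100·(0))/(1+1/100) = 9803/10000 ≈ 0.980300
step 2 [2y] zero: DF = P = 4877/5000 ≈ 0.975400
step 3 [3y] zero: DF = P = 9577/10000 ≈ 0.957700
step 4 [4y] bond c/1=3/40: DF=(246747/200000 − 3/40·(0.980300+0.975400+0.957700))/(1+3/40) = 2361/2500 ≈ 0.944400
step 5 [5y] swap r/1=773/47805: DF=(1 − 773/47805·(0.980300+0.975400+0.957700+0.944400))/(1+773/47805) = 9227/10000 ≈ 0.922700
step 6 [6y] swap r/1=867/56938: DF=(1 − 867/56938·(0.980300+0.975400+0.957700+0.944400+0.922700))/(1+867/56938) = 9133/10000 ≈ 0.913300
step 7 [7y] bond c/1=17/400: DF=(73439/62500 − 17/400·(0.980300+0.975400+0.957700+0.944400+0.922700+0.913300))/(1+17/400) = 179/200 ≈ 0.895000
step 8 [8y] zero: DF = P = 8761/10000 ≈ 0.876100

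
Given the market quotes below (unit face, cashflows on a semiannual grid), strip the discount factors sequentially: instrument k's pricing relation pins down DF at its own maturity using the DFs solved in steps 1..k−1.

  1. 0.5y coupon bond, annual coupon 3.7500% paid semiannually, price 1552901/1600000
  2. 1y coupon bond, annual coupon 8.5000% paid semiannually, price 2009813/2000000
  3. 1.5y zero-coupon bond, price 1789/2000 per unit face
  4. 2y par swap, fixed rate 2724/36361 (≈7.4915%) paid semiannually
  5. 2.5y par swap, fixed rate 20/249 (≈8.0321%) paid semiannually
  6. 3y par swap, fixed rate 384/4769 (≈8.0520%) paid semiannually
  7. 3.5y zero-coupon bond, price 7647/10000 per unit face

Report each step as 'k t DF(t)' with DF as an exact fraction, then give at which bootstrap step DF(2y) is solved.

1 1/2 9527/10000
2 1 9251/10000
3 3/2 1789/2000
4 2 4319/5000
5 5/2 821/1000
6 3 493/625
7 7/2 7647/10000
DF(2y) is solved at step 4

step 1 [0.5y] bond c/2=3/160: DF=(1552901/1600000 − 3/160·(0))/(1+3/160) = 9527/10000 ≈ 0.952700
step 2 [1y] bond c/2=17/400: DF=(2009813/2000000 − 17/400·(0.952700))/(1+17/400) = 9251/10000 ≈ 0.925100
step 3 [1.5y] zero: DF = P = 1789/2000 ≈ 0.894500
step 4 [2y] swap r/2=1362/36361: DF=(1 − 1362/36361·(0.952700+0.925100+0.894500))/(1+1362/36361) = 4319/5000 ≈ 0.863800
step 5 [2.5y] swap r/2=10/249: DF=(1 − 10/249·(0.952700+0.925100+0.894500+0.863800))/(1+10/249) = 821/1000 ≈ 0.821000
step 6 [3y] swap r/2=192/4769: DF=(1 − 192/4769·(0.952700+0.925100+0.894500+0.863800+0.821000))/(1+192/4769) = 493/625 ≈ 0.788800
step 7 [3.5y] zero: DF = P = 7647/10000 ≈ 0.764700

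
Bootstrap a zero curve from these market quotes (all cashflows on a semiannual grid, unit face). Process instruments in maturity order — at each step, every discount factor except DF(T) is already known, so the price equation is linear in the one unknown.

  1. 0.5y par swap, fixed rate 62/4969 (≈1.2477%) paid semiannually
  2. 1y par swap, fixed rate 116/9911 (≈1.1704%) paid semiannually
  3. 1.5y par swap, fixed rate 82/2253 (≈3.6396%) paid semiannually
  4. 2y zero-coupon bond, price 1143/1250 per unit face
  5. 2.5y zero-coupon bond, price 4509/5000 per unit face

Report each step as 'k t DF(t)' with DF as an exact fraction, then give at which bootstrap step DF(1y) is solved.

step 1 [0.5y] swap r/2=31/4969: DF=(1 − 31/4969·(0))/(1+31/4969) = 4969/5000 ≈ 0.993800
step 2 [1y] swap r/2=58/9911: DF=(1 − 58/9911·(0.993800))/(1+58/9911) = 2471/2500 ≈ 0.988400
step 3 [1.5y] swap r/2=41/2253: DF=(1 − 41/2253·(0.993800+0.988400))/(1+41/2253) = 9467/10000 ≈ 0.946700
step 4 [2y] zero: DF = P = 1143/1250 ≈ 0.914400
step 5 [2.5y] zero: DF = P = 4509/5000 ≈ 0.901800

1 1/2 4969/5000
2 1 2471/2500
3 3/2 9467/10000
4 2 1143/1250
5 5/2 4509/5000
DF(1y) is solved at step 2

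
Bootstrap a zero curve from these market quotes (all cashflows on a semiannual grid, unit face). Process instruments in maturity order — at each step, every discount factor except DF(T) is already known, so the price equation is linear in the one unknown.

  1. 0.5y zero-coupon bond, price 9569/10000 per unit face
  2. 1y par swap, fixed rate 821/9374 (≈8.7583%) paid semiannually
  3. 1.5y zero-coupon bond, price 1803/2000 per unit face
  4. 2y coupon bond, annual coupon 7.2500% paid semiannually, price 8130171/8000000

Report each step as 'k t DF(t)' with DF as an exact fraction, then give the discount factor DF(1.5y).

1 1/2 9569/10000
2 1 9179/10000
3 3/2 1803/2000
4 2 2209/2500
DF(1.5y) = 1803/2000 ≈ 0.901500

step 1 [0.5y] zero: DF = P = 9569/10000 ≈ 0.956900
step 2 [1y] swap r/2=821/18748: DF=(1 − 821/18748·(0.956900))/(1+821/18748) = 9179/10000 ≈ 0.917900
step 3 [1.5y] zero: DF = P = 1803/2000 ≈ 0.901500
step 4 [2y] bond c/2=29/800: DF=(8130171/8000000 − 29/800·(0.956900+0.917900+0.901500))/(1+29/800) = 2209/2500 ≈ 0.883600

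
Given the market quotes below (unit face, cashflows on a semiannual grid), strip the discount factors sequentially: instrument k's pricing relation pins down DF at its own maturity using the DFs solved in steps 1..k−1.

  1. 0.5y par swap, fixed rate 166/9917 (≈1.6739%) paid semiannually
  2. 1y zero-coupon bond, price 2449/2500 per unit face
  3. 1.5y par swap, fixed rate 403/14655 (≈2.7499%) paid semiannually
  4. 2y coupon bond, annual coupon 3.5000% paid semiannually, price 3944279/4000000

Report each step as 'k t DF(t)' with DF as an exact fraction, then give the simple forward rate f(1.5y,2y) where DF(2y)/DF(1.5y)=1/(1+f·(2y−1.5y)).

1 1/2 9917/10000
2 1 2449/2500
3 3/2 9597/10000
4 2 9187/10000
f(1.5y,2y) = ((9597/10000)/(9187/10000) − 1)/(1/2) = 820/9187 ≈ 8.9257%

step 1 [0.5y] swap r/2=83/9917: DF=(1 − 83/9917·(0))/(1+83/9917) = 9917/10000 ≈ 0.991700
step 2 [1y] zero: DF = P = 2449/2500 ≈ 0.979600
step 3 [1.5y] swap r/2=403/29310: DF=(1 − 403/29310·(0.991700+0.979600))/(1+403/29310) = 9597/10000 ≈ 0.959700
step 4 [2y] bond c/2=7/400: DF=(3944279/4000000 − 7/400·(0.991700+0.979600+0.959700))/(1+7/400) = 9187/10000 ≈ 0.918700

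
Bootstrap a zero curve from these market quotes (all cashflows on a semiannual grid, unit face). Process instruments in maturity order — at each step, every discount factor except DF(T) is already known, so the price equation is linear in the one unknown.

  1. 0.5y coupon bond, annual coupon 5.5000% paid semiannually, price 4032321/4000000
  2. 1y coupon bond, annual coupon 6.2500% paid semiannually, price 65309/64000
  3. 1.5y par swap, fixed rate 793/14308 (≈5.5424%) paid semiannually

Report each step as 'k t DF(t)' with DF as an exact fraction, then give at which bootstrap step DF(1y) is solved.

1 1/2 9811/10000
2 1 4799/5000
3 3/2 9207/10000
DF(1y) is solved at step 2

step 1 [0.5y] bond c/2=11/400: DF=(4032321/4000000 − 11/400·(0))/(1+11/400) = 9811/10000 ≈ 0.981100
step 2 [1y] bond c/2=1/32: DF=(65309/64000 − 1/32·(0.981100))/(1+1/32) = 4799/5000 ≈ 0.959800
step 3 [1.5y] swap r/2=793/28616: DF=(1 − 793/28616·(0.981100+0.959800))/(1+793/28616) = 9207/10000 ≈ 0.920700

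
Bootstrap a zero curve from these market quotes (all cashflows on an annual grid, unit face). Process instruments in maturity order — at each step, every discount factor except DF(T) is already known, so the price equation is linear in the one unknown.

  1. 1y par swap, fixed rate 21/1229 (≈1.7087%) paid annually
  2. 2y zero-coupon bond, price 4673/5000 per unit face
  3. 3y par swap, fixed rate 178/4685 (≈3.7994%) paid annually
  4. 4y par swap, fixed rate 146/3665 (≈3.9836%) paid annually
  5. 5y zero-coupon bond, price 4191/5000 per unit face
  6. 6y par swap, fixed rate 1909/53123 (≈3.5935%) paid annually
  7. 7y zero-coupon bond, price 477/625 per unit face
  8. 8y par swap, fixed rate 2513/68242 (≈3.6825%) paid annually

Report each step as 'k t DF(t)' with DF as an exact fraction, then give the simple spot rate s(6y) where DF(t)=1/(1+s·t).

1 1 1229/1250
2 2 4673/5000
3 3 2233/2500
4 4 427/500
5 5 4191/5000
6 6 8091/10000
7 7 477/625
8 8 7487/10000
s(6y) = (1/(8091/10000) − 1)/(6) = 1909/48546 ≈ 3.9324%

step 1 [1y] swap r/1=21/1229: DF=(1 − 21/1229·(0))/(1+21/1229) = 1229/1250 ≈ 0.983200
step 2 [2y] zero: DF = P = 4673/5000 ≈ 0.934600
step 3 [3y] swap r/1=178/4685: DF=(1 − 178/4685·(0.983200+0.934600))/(1+178/4685) = 2233/2500 ≈ 0.893200
step 4 [4y] swap r/1=146/3665: DF=(1 − 146/3665·(0.983200+0.934600+0.893200))/(1+146/3665) = 427/500 ≈ 0.854000
step 5 [5y] zero: DF = P = 4191/5000 ≈ 0.838200
step 6 [6y] swap r/1=1909/53123: DF=(1 − 1909/53123·(0.983200+0.934600+0.893200+0.854000+0.838200))/(1+1909/53123) = 8091/10000 ≈ 0.809100
step 7 [7y] zero: DF = P = 477/625 ≈ 0.763200
step 8 [8y] swap r/1=2513/68242: DF=(1 − 2513/68242·(0.983200+0.934600+0.893200+0.854000+0.838200+0.809100+0.763200))/(1+2513/68242) = 7487/10000 ≈ 0.748700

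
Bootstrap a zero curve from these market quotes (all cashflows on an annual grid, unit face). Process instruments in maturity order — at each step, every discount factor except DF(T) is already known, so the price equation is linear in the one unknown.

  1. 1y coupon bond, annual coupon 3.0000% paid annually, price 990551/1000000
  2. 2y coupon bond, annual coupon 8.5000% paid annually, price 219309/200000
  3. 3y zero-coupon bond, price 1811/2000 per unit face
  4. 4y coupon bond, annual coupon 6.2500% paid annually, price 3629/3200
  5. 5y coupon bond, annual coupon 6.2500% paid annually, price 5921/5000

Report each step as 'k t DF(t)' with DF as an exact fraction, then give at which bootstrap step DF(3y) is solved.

step 1 [1y] bond c/1=3/100: DF=(990551/1000000 − 3/100·(0))/(1+3/100) = 9617/10000 ≈ 0.961700
step 2 [2y] bond c/1=17/200: DF=(219309/200000 − 17/200·(0.961700))/(1+17/200) = 9353/10000 ≈ 0.935300
step 3 [3y] zero: DF = P = 1811/2000 ≈ 0.905500
step 4 [4y] bond c/1=1/16: DF=(3629/3200 − 1/16·(0.961700+0.935300+0.905500))/(1+1/16) = 361/400 ≈ 0.902500
step 5 [5y] bond c/1=1/16: DF=(5921/5000 − 1/16·(0.961700+0.935300+0.905500+0.902500))/(1+1/16) = 4483/5000 ≈ 0.896600

1 1 9617/10000
2 2 9353/10000
3 3 1811/2000
4 4 361/400
5 5 4483/5000
DF(3y) is solved at step 3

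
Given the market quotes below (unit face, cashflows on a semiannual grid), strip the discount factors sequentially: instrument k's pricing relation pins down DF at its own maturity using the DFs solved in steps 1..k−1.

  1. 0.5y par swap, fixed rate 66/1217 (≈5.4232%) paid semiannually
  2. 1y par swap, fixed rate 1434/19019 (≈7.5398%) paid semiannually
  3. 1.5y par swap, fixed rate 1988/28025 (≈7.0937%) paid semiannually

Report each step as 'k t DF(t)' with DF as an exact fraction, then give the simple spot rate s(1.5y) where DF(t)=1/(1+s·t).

step 1 [0.5y] swap r/2=33/1217: DF=(1 − 33/1217·(0))/(1+33/1217) = 1217/1250 ≈ 0.973600
step 2 [1y] swap r/2=717/19019: DF=(1 − 717/19019·(0.973600))/(1+717/19019) = 9283/10000 ≈ 0.928300
step 3 [1.5y] swap r/2=994/28025: DF=(1 − 994/28025·(0.973600+0.928300))/(1+994/28025) = 4503/5000 ≈ 0.900600

1 1/2 1217/1250
2 1 9283/10000
3 3/2 4503/5000
s(1.5y) = (1/(4503/5000) − 1)/(3/2) = 994/13509 ≈ 7.3581%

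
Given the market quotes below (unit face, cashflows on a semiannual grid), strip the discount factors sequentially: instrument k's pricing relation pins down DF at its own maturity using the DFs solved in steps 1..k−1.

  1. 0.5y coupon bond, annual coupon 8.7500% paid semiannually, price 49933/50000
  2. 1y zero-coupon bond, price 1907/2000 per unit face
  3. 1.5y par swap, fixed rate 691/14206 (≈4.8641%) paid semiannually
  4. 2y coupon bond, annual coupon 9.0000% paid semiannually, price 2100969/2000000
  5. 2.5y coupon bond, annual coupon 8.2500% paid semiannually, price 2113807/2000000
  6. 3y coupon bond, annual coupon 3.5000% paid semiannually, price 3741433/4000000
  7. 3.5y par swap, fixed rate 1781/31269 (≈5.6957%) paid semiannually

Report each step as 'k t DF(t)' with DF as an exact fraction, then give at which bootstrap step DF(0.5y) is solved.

1 1/2 598/625
2 1 1907/2000
3 3/2 9309/10000
4 2 8829/10000
5 5/2 347/400
6 3 8403/10000
7 7/2 8219/10000
DF(0.5y) is solved at step 1

step 1 [0.5y] bond c/2=7/160: DF=(49933/50000 − 7/160·(0))/(1+7/160) = 598/625 ≈ 0.956800
step 2 [1y] zero: DF = P = 1907/2000 ≈ 0.953500
step 3 [1.5y] swap r/2=691/28412: DF=(1 − 691/28412·(0.956800+0.953500))/(1+691/28412) = 9309/10000 ≈ 0.930900
step 4 [2y] bond c/2=9/200: DF=(2100969/2000000 − 9/200·(0.956800+0.953500+0.930900))/(1+9/200) = 8829/10000 ≈ 0.882900
step 5 [2.5y] bond c/2=33/800: DF=(2113807/2000000 − 33/800·(0.956800+0.953500+0.930900+0.882900))/(1+33/800) = 347/400 ≈ 0.867500
step 6 [3y] bond c/2=7/400: DF=(3741433/4000000 − 7/400·(0.956800+0.953500+0.930900+0.882900+0.867500))/(1+7/400) = 8403/10000 ≈ 0.840300
step 7 [3.5y] swap r/2=1781/62538: DF=(1 − 1781/62538·(0.956800+0.953500+0.930900+0.882900+0.867500+0.840300))/(1+1781/62538) = 8219/10000 ≈ 0.821900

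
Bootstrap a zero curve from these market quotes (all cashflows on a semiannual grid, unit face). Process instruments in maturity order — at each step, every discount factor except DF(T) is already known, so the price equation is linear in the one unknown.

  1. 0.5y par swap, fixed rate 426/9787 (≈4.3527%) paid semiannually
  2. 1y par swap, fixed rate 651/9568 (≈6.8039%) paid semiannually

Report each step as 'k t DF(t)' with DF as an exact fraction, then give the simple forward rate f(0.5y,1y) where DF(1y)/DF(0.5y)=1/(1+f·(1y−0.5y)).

1 1/2 9787/10000
2 1 9349/10000
f(0.5y,1y) = ((9787/10000)/(9349/10000) − 1)/(1/2) = 876/9349 ≈ 9.3700%

step 1 [0.5y] swap r/2=213/9787: DF=(1 − 213/9787·(0))/(1+213/9787) = 9787/10000 ≈ 0.978700
step 2 [1y] swap r/2=651/19136: DF=(1 − 651/19136·(0.978700))/(1+651/19136) = 9349/10000 ≈ 0.934900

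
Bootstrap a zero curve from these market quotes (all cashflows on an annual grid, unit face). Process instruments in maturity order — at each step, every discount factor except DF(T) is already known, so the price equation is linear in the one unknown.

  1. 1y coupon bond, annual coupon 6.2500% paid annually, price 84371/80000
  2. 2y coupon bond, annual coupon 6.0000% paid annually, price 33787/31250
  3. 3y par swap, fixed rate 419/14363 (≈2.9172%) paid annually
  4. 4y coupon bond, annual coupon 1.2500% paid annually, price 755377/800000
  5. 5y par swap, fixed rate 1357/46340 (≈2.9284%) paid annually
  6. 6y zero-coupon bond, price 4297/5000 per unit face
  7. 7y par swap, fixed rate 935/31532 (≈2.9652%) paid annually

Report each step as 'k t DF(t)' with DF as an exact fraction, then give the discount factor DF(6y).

1 1 4963/5000
2 2 4819/5000
3 3 4581/5000
4 4 8971/10000
5 5 8643/10000
6 6 4297/5000
7 7 813/1000
DF(6y) = 4297/5000 ≈ 0.859400

step 1 [1y] bond c/1=1/16: DF=(84371/80000 − 1/16·(0))/(1+1/16) = 4963/5000 ≈ 0.992600
step 2 [2y] bond c/1=3/50: DF=(33787/31250 − 3/50·(0.992600))/(1+3/50) = 4819/5000 ≈ 0.963800
step 3 [3y] swap r/1=419/14363: DF=(1 − 419/14363·(0.992600+0.963800))/(1+419/14363) = 4581/5000 ≈ 0.916200
step 4 [4y] bond c/1=1/80: DF=(755377/800000 − 1/80·(0.992600+0.963800+0.916200))/(1+1/80) = 8971/10000 ≈ 0.897100
step 5 [5y] swap r/1=1357/46340: DF=(1 − 1357/46340·(0.992600+0.963800+0.916200+0.897100))/(1+1357/46340) = 8643/10000 ≈ 0.864300
step 6 [6y] zero: DF = P = 4297/5000 ≈ 0.859400
step 7 [7y] swap r/1=935/31532: DF=(1 − 935/31532·(0.992600+0.963800+0.916200+0.897100+0.864300+0.859400))/(1+935/31532) = 813/1000 ≈ 0.813000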